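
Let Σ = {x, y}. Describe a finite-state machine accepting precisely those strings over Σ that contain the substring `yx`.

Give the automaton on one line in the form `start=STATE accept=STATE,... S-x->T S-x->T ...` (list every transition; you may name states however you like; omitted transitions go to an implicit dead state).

States q0..q1 record the length of the longest prefix of `yx` that matches the current input suffix. Reaching q2 means `yx` has been seen, and we stay there forever. Accept from q2.
A 3-state machine:
        x   y  
>  q0   q0  q1 
   q1   q2  q1 
 * q2   q2  q2 
(> = start, * = accepting)

start=q0 accept=q2 q0-x->q0 q0-y->q1 q1-x->q2 q1-y->q1 q2-x->q2 q2-y->q2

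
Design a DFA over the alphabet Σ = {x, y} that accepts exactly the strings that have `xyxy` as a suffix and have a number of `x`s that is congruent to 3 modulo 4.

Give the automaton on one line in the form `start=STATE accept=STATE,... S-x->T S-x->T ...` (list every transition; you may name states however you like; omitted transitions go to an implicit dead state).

start=s0 accept=s7 s0-x->s1 s0-y->s0 s1-x->s2 s1-y->s1 s2-x->s3 s2-y->s4 s3-x->s0 s3-y->s3 s4-x->s5 s4-y->s6 s5-x->s0 s5-y->s7 s6-x->s3 s6-y->s6 s7-x->s0 s7-y->s3

Handle the two conditions separately and then intersect. One (5 states) tracks how much of the suffix `xyxy` has currently been matched; the other (4 states) tracks the count of `x`s modulo 4. Each combined state is a pair, one component from each; accept when both components accept. Minimizing collapses redundant product states.
With 8 states:
        x   y  
>  s0   s1  s0 
   s1   s2  s1 
   s2   s3  s4 
   s3   s0  s3 
   s4   s5  s6 
   s5   s0  s7 
   s6   s3  s6 
 * s7   s0  s3 
(> = start, * = accepting)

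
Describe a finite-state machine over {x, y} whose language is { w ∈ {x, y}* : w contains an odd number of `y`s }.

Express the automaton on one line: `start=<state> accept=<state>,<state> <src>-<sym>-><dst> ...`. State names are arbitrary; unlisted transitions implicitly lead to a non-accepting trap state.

Keep the running count of `y`s modulo 2: each `y` advances along the cycle q0 → q1 → q0 while other symbols loop. Accept at q1.
2 states suffice.
        x   y  
>  q0   q0  q1 
 * q1   q1  q0 
(> = start, * = accepting)

start=q0 accept=q1 q0-x->q0 q0-y->q1 q1-x->q1 q1-y->q0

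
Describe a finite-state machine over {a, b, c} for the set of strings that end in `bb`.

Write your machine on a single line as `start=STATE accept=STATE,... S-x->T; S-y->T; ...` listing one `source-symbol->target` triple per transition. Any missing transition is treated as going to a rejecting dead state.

Let each state record the length of the longest suffix of the input read so far that is also a prefix of `bb`. q1 means the last symbol is `b`; q2 means the last 2 symbols are `bb`. Accept only at q2, where the string currently ends in `bb`.
        a   b   c  
>  q0   q0  q1  q0 
   q1   q0  q2  q0 
 * q2   q0  q2  q0 
(> = start, * = accepting)

start=q0; accept=q2; q0-a->q0; q0-b->q1; q0-c->q0; q1-a->q0; q1-b->q2; q1-c->q0; q2-a->q0; q2-b->q2; q2-c->q0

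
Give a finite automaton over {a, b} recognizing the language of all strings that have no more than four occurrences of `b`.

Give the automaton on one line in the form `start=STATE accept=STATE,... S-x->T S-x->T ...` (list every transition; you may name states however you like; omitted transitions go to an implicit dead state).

start=S0 accept=S0,S1,S2,S3,S4 S0-a->S0 S0-b->S1 S1-a->S1 S1-b->S2 S2-a->S2 S2-b->S3 S3-a->S3 S3-b->S4 S4-a->S4 S4-b->S5 S5-a->S5 S5-b->S5

Count `b`s, saturating at 5: states S0 through S4 mean 0 through 4 `b`s seen; S5 means more than 4. Each `b` increments (capped at S5); other symbols loop. Accept from {S0, S1, S2, S3, S4}.
6 states suffice.
        a   b  
>* S0   S0  S1 
 * S1   S1  S2 
 * S2   S2  S3 
 * S3   S3  S4 
 * S4   S4  S5 
   S5   S5  S5 
(> = start, * = accepting)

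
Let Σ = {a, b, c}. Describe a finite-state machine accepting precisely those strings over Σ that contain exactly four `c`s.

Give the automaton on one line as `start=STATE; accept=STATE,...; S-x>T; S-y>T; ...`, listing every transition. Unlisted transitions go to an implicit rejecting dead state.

start=q0; accept=q4; q0-a>q0; q0-b>q0; q0-c>q1; q1-a>q1; q1-b>q1; q1-c>q2; q2-a>q2; q2-b>q2; q2-c>q3; q3-a>q3; q3-b>q3; q3-c>q4; q4-a>q4; q4-b>q4; q4-c>q5; q5-a>q5; q5-b>q5; q5-c>q5

Only the number of `c`s matters, and only up to 5. Make a chain q0 → q1 → q2 → q3 → q4 → q5 advanced by each `c` (with q5 absorbing); every other symbol self-loops. The accepting set is {q4}.
A 6-state machine:
        a   b   c  
>  q0   q0  q0  q1 
   q1   q1  q1  q2 
   q2   q2  q2  q3 
   q3   q3  q3  q4 
 * q4   q4  q4  q5 
   q5   q5  q5  q5 
(> = start, * = accepting)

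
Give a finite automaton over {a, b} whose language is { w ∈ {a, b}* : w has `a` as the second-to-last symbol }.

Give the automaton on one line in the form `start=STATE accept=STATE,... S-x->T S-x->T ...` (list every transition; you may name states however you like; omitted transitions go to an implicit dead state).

A DFA must remember the last 2 symbols (since which symbol is second-to-last isn't known until the input ends). Use one state per possible window of the last ≤2 symbols; accept from those whose window starts with `a`.
        a   b  
>  q0   q1  q2 
   q1   q3  q4 
   q2   q5  q6 
 * q3   q3  q4 
 * q4   q5  q6 
   q5   q3  q4 
   q6   q5  q6 
(> = start, * = accepting)

start=q0 accept=q3,q4 q0-a->q1 q0-b->q2 q1-a->q3 q1-b->q4 q2-a->q5 q2-b->q6 q3-a->q3 q3-b->q4 q4-a->q5 q4-b->q6 q5-a->q3 q5-b->q4 q6-a->q5 q6-b->q6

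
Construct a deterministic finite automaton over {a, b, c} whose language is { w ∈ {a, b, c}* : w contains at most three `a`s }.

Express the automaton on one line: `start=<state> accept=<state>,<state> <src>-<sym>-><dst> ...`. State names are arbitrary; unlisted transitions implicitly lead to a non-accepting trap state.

start=s0 accept=s0,s1,s2,s3 s0-a->s1 s0-b->s0 s0-c->s0 s1-a->s2 s1-b->s1 s1-c->s1 s2-a->s3 s2-b->s2 s2-c->s2 s3-a->s4 s3-b->s3 s3-c->s3 s4-a->s4 s4-b->s4 s4-c->s4

Count `a`s, saturating at 4: states s0 through s3 mean 0 through 3 `a`s seen; s4 means more than 3. Each `a` increments (capped at s4); other symbols loop. Accept from {s0, s1, s2, s3}.
5 states suffice.
        a   b   c  
>* s0   s1  s0  s0 
 * s1   s2  s1  s1 
 * s2   s3  s2  s2 
 * s3   s4  s3  s3 
   s4   s4  s4  s4 
(> = start, * = accepting)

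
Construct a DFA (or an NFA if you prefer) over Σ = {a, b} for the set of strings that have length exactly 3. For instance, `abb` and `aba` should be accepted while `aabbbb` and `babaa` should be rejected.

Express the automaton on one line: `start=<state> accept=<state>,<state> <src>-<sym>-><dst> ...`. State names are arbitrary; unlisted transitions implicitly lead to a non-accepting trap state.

start=s0 accept=s3 s0-a->s1 s0-b->s1 s1-a->s2 s1-b->s2 s2-a->s3 s2-b->s3 s3-a->s4 s3-b->s4 s4-a->s4 s4-b->s4

We only need to distinguish lengths 0, 1, …, 3, and '>3'. Chain s0 → s1 → s2 → s3 → s4 on every symbol, with s4 looping. Accepting states: {s3}.
A 5-state machine:
        a   b  
>  s0   s1  s1 
   s1   s2  s2 
   s2   s3  s3 
 * s3   s4  s4 
   s4   s4  s4 
(> = start, * = accepting)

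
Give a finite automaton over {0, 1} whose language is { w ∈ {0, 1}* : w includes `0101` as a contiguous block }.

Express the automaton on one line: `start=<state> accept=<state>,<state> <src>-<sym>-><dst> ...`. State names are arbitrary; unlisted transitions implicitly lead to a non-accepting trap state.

States A..D record the length of the longest prefix of `0101` that matches the current input suffix. Reaching E means `0101` has been seen, and we stay there forever. Accept from E.
       0  1 
>  A   B  A 
   B   B  C 
   C   D  A 
   D   B  E 
 * E   E  E 
(> = start, * = accepting)

start=A accept=E A-0->B A-1->A B-0->B B-1->C C-0->D C-1->A D-0->B D-1->E E-0->E E-1->E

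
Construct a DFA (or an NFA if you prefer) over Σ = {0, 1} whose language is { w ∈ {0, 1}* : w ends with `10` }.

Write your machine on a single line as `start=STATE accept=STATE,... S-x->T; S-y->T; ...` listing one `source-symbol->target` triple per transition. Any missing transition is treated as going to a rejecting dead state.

start=q0; accept=q2; q0-0->q0; q0-1->q1; q1-0->q2; q1-1->q1; q2-0->q0; q2-1->q1

Let each state record the length of the longest suffix of the input read so far that is also a prefix of `10`. q1 means the last symbol is `1`; q2 means the last 2 symbols are `10`. Accept only at q2, where the string currently ends in `10`.
3 states suffice.
        0   1  
>  q0   q0  q1 
   q1   q2  q1 
 * q2   q0  q1 
(> = start, * = accepting)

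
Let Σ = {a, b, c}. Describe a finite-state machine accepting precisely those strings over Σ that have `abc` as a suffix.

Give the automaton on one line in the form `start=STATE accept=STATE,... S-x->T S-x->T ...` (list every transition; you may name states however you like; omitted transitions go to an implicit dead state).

Let each state record the length of the longest suffix of the input read so far that is also a prefix of `abc`. s1 means the last symbol is `a`; s2 means the last 2 symbols are `ab`; s3 means the last 3 symbols are `abc`. Accept only at s3, where the string currently ends in `abc`.
With 4 states:
        a   b   c  
>  s0   s1  s0  s0 
   s1   s1  s2  s0 
   s2   s1  s0  s3 
 * s3   s1  s0  s0 
(> = start, * = accepting)

start=s0 accept=s3 s0-a->s1 s0-b->s0 s0-c->s0 s1-a->s1 s1-b->s2 s1-c->s0 s2-a->s1 s2-b->s0 s2-c->s3 s3-a->s1 s3-b->s0 s3-c->s0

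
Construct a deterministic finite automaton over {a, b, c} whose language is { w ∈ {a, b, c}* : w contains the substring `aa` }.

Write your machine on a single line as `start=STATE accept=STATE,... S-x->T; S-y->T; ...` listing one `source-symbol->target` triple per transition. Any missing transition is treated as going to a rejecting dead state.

start=q0; accept=q2; q0-a->q1; q0-b->q0; q0-c->q0; q1-a->q2; q1-b->q0; q1-c->q0; q2-a->q2; q2-b->q2; q2-c->q2

Track how much of `aa` has been matched so far: state q0 is no progress, q2 is the absorbing accept state reached once `aa` has occurred. Intermediate states record partial matches; on a mismatch, fall back to the longest reusable overlap.
With 3 states:
        a   b   c  
>  q0   q1  q0  q0 
   q1   q2  q0  q0 
 * q2   q2  q2  q2 
(> = start, * = accepting)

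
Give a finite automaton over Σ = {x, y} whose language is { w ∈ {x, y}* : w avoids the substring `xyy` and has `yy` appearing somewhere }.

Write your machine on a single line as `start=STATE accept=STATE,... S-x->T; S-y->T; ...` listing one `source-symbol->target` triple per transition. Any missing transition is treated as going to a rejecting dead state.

Handle the two conditions separately and then intersect. The first has 4 states tracking partial matches of the forbidden pattern `xyy`; the second has 3 states tracking whether and how much of `yy` has been seen. A product state is a pair (one from each), accepting exactly when both do.
An 8-state machine:
       x  y 
>  A   B  C 
   B   B  D 
   C   B  E 
   D   B  F 
 * E   G  E 
   F   F  F 
 * G   G  H 
 * H   G  F 
(> = start, * = accepting)

start=A; accept=E,G,H; A-x->B; A-y->C; B-x->B; B-y->D; C-x->B; C-y->E; D-x->B; D-y->F; E-x->G; E-y->E; F-x->F; F-y->F; G-x->G; G-y->H; H-x->G; H-y->F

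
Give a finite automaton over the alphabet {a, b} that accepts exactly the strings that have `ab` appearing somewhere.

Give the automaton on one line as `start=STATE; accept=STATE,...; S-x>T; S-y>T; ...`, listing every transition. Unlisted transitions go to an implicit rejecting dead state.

start=S0; accept=S2; S0-a>S1; S0-b>S0; S1-a>S1; S1-b>S2; S2-a>S2; S2-b>S2

Track how much of `ab` has been matched so far: state S0 is no progress, S2 is the absorbing accept state reached once `ab` has occurred. Intermediate states record partial matches; on a mismatch, fall back to the longest reusable overlap.
        a   b  
>  S0   S1  S0 
   S1   S1  S2 
 * S2   S2  S2 
(> = start, * = accepting)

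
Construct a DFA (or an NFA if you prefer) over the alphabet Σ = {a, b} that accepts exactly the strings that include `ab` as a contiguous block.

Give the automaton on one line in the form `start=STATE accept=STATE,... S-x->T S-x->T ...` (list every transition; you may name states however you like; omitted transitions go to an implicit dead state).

start=q0 accept=q2 q0-a->q1 q0-b->q0 q1-a->q1 q1-b->q2 q2-a->q2 q2-b->q2

Track how much of `ab` has been matched so far: state q0 is no progress, q2 is the absorbing accept state reached once `ab` has occurred. Intermediate states record partial matches; on a mismatch, fall back to the longest reusable overlap.
        a   b  
>  q0   q1  q0 
   q1   q1  q2 
 * q2   q2  q2 
(> = start, * = accepting)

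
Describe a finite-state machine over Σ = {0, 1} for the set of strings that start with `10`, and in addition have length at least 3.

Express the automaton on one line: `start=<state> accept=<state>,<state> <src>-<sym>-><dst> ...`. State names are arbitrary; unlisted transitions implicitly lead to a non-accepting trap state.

Run two small machines in parallel and take their product. One (4 states) tracks whether the input so far still matches the prefix `10`; the other (5 states) tracks the input length, saturating at 4. Each combined state is a pair, one component from each; accept when both components accept. After merging equivalent states the machine shrinks.
        0   1  
>  S0   S1  S2 
   S1   S1  S1 
   S2   S3  S1 
   S3   S4  S4 
 * S4   S4  S4 
(> = start, * = accepting)

start=S0 accept=S4 S0-0->S1 S0-1->S2 S1-0->S1 S1-1->S1 S2-0->S3 S2-1->S1 S3-0->S4 S3-1->S4 S4-0->S4 S4-1->S4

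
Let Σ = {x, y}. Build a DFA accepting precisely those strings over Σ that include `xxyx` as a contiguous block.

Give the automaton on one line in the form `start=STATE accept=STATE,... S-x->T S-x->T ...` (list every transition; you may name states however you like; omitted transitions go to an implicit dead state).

States S0..S3 record the length of the longest prefix of `xxyx` that matches the current input suffix. Reaching S4 means `xxyx` has been seen, and we stay there forever. Accept from S4.
With 5 states:
        x   y  
>  S0   S1  S0 
   S1   S2  S0 
   S2   S2  S3 
   S3   S4  S0 
 * S4   S4  S4 
(> = start, * = accepting)

start=S0 accept=S4 S0-x->S1 S0-y->S0 S1-x->S2 S1-y->S0 S2-x->S2 S2-y->S3 S3-x->S4 S3-y->S0 S4-x->S4 S4-y->S4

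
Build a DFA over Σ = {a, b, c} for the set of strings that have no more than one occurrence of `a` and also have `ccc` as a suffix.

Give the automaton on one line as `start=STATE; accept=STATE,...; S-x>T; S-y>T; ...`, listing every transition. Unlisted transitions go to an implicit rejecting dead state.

Handle the two conditions separately and then intersect. The first has 3 states tracking the count of `a`s, saturating at 2; the second has 4 states tracking how much of the suffix `ccc` has currently been matched. A product state is a pair (one from each), accepting exactly when both do. Equivalent product states are then merged.
9 states suffice.
        a   b   c  
>  q0   q1  q0  q2 
   q1   q3  q1  q4 
   q2   q1  q0  q5 
   q3   q3  q3  q3 
   q4   q3  q1  q6 
   q5   q1  q0  q7 
   q6   q3  q1  q8 
 * q7   q1  q0  q7 
 * q8   q3  q1  q8 
(> = start, * = accepting)

start=q0; accept=q7,q8; q0-a>q1; q0-b>q0; q0-c>q2; q1-a>q3; q1-b>q1; q1-c>q4; q2-a>q1; q2-b>q0; q2-c>q5; q3-a>q3; q3-b>q3; q3-c>q3; q4-a>q3; q4-b>q1; q4-c>q6; q5-a>q1; q5-b>q0; q5-c>q7; q6-a>q3; q6-b>q1; q6-c>q8; q7-a>q1; q7-b>q0; q7-c>q7; q8-a>q3; q8-b>q1; q8-c>q8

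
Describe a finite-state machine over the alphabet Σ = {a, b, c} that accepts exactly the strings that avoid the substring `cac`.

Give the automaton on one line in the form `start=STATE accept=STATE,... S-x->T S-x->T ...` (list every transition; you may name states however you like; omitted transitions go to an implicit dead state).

Track partial matches of the forbidden pattern `cac`. State S3 is a dead state reached once `cac` has occurred; every other state accepts. S0 means no part of `cac` is currently matched.
A 4-state machine:
        a   b   c  
>* S0   S0  S0  S1 
 * S1   S2  S0  S1 
 * S2   S0  S0  S3 
   S3   S3  S3  S3 
(> = start, * = accepting)

start=S0 accept=S0,S1,S2 S0-a->S0 S0-b->S0 S0-c->S1 S1-a->S2 S1-b->S0 S1-c->S1 S2-a->S0 S2-b->S0 S2-c->S3 S3-a->S3 S3-b->S3 S3-c->S3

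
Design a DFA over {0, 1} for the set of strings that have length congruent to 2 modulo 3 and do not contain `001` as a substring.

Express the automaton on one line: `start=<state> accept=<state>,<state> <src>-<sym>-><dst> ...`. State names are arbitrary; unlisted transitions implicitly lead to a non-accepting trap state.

start=A accept=D,E,F A-0->B A-1->C B-0->D B-1->E C-0->F C-1->E D-0->G D-1->H E-0->I E-1->A F-0->G F-1->A G-0->J G-1->H H-0->H H-1->H I-0->J I-1->C J-0->D J-1->H

Build one automaton per condition and run them in lockstep. One (3 states) tracks the input length modulo 3; the other (4 states) tracks partial matches of the forbidden pattern `001`. Each combined state is a pair, one component from each; accept when both components accept. Equivalent product states are then merged.
       0  1 
>  A   B  C 
   B   D  E 
   C   F  E 
 * D   G  H 
 * E   I  A 
 * F   G  A 
   G   J  H 
   H   H  H 
   I   J  C 
   J   D  H 
(> = start, * = accepting)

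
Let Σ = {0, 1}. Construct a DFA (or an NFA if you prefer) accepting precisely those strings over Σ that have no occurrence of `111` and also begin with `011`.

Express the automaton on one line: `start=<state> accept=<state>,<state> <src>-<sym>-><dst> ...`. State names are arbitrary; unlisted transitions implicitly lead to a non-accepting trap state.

Build one automaton per condition and run them in lockstep. One (4 states) tracks partial matches of the forbidden pattern `111`; the other (5 states) tracks whether the input so far still matches the prefix `011`. Each combined state is a pair, one component from each; accept when both components accept.
With 11 states:
       0  1 
>  A   B  C 
   B   D  E 
   C   D  F 
   D   D  C 
   E   D  G 
   F   D  H 
 * G   I  J 
   H   H  H 
 * I   I  K 
   J   J  J 
 * K   I  G 
(> = start, * = accepting)

start=A accept=G,I,K A-0->B A-1->C B-0->D B-1->E C-0->D C-1->F D-0->D D-1->C E-0->D E-1->G F-0->D F-1->H G-0->I G-1->J H-0->H H-1->H I-0->I I-1->K J-0->J J-1->J K-0->I K-1->G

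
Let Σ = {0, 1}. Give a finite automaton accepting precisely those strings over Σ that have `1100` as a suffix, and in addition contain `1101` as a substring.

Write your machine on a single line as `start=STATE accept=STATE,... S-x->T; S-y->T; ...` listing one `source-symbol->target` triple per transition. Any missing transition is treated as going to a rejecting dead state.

start=S0; accept=S8; S0-0->S0; S0-1->S1; S1-0->S0; S1-1->S2; S2-0->S3; S2-1->S2; S3-0->S0; S3-1->S4; S4-0->S5; S4-1->S6; S5-0->S5; S5-1->S4; S6-0->S7; S6-1->S6; S7-0->S8; S7-1->S4; S8-0->S5; S8-1->S4

Build one automaton per condition and run them in lockstep. The first has 5 states tracking how much of the suffix `1100` has currently been matched; the second has 5 states tracking whether and how much of `1101` has been seen. A product state is a pair (one from each), accepting exactly when both do. Minimizing collapses redundant product states.
With 9 states:
        0   1  
>  S0   S0  S1 
   S1   S0  S2 
   S2   S3  S2 
   S3   S0  S4 
   S4   S5  S6 
   S5   S5  S4 
   S6   S7  S6 
   S7   S8  S4 
 * S8   S5  S4 
(> = start, * = accepting)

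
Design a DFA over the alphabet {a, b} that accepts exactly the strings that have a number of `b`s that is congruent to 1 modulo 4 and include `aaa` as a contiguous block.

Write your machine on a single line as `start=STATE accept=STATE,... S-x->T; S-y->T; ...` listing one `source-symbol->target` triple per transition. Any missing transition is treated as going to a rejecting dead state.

Handle the two conditions separately and then intersect. One (4 states) tracks the count of `b`s modulo 4; the other (4 states) tracks whether and how much of `aaa` has been seen. Each combined state is a pair, one component from each; accept when both components accept.
16 states suffice.
          a    b  
>  S0     S1   S2 
   S1     S3   S2 
   S2     S4   S5 
   S3     S6   S2 
   S4     S7   S5 
   S5     S8   S9 
   S6     S6  S10 
   S7    S10   S5 
   S8    S11   S9 
   S9    S12   S0 
 * S10   S10  S13 
   S11   S13   S9 
   S12   S14   S0 
   S13   S13  S15 
   S14   S15   S0 
   S15   S15   S6 
(> = start, * = accepting)

start=S0; accept=S10; S0-a->S1; S0-b->S2; S1-a->S3; S1-b->S2; S2-a->S4; S2-b->S5; S3-a->S6; S3-b->S2; S4-a->S7; S4-b->S5; S5-a->S8; S5-b->S9; S6-a->S6; S6-b->S10; S7-a->S10; S7-b->S5; S8-a->S11; S8-b->S9; S9-a->S12; S9-b->S0; S10-a->S10; S10-b->S13; S11-a->S13; S11-b->S9; S12-a->S14; S12-b->S0; S13-a->S13; S13-b->S15; S14-a->S15; S14-b->S0; S15-a->S15; S15-b->S6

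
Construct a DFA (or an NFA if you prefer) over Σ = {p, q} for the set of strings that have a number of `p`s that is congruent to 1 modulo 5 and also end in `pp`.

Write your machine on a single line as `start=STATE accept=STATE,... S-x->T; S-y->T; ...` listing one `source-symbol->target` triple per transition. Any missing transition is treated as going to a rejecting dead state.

Run two small machines in parallel and take their product. The first has 5 states tracking the count of `p`s modulo 5; the second has 3 states tracking how much of the suffix `pp` has currently been matched. A product state is a pair (one from each), accepting exactly when both do. Equivalent product states are then merged.
7 states suffice.
       p  q 
>  A   B  A 
   B   C  B 
   C   D  C 
   D   E  D 
   E   F  E 
   F   G  A 
 * G   C  B 
(> = start, * = accepting)

start=A; accept=G; A-p->B; A-q->A; B-p->C; B-q->B; C-p->D; C-q->C; D-p->E; D-q->D; E-p->F; E-q->E; F-p->G; F-q->A; G-p->C; G-q->B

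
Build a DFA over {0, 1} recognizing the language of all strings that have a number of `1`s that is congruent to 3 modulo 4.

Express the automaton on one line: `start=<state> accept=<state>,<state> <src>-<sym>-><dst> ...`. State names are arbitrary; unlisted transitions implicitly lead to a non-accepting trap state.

Keep the running count of `1`s modulo 4: each `1` advances along the cycle s0 → s1 → s2 → s3 → s0 while other symbols loop. Accept at s3.
A 4-state machine:
        0   1  
>  s0   s0  s1 
   s1   s1  s2 
   s2   s2  s3 
 * s3   s3  s0 
(> = start, * = accepting)

start=s0 accept=s3 s0-0->s0 s0-1->s1 s1-0->s1 s1-1->s2 s2-0->s2 s2-1->s3 s3-0->s3 s3-1->s0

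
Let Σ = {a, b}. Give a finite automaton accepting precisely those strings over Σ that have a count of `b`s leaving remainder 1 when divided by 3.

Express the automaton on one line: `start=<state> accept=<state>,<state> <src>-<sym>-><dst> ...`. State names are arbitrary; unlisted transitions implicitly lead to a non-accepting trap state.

Keep the running count of `b`s modulo 3: each `b` advances along the cycle q0 → q1 → q2 → q0 while other symbols loop. Accept at q1.
        a   b  
>  q0   q0  q1 
 * q1   q1  q2 
   q2   q2  q0 
(> = start, * = accepting)

start=q0 accept=q1 q0-a->q0 q0-b->q1 q1-a->q1 q1-b->q2 q2-a->q2 q2-b->q0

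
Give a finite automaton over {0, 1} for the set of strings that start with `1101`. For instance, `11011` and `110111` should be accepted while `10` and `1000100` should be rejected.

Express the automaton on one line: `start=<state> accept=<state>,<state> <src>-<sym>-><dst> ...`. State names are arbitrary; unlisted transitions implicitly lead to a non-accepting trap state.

Walk along `1101` while the input agrees: from q0 take `1` to q1, and so on. Any deviation drops to the rejecting sink q5. Once q4 is reached the prefix is confirmed and every continuation is accepted.
With 6 states:
        0   1  
>  q0   q5  q1 
   q1   q5  q2 
   q2   q3  q5 
   q3   q5  q4 
 * q4   q4  q4 
   q5   q5  q5 
(> = start, * = accepting)

start=q0 accept=q4 q0-0->q5 q0-1->q1 q1-0->q5 q1-1->q2 q2-0->q3 q2-1->q5 q3-0->q5 q3-1->q4 q4-0->q4 q4-1->q4 q5-0->q5 q5-1->q5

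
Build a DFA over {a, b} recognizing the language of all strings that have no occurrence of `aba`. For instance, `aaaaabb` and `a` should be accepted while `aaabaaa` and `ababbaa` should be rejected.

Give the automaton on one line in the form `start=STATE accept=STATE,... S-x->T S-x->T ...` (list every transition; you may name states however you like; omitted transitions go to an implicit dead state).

start=q0 accept=q0,q1,q2 q0-a->q1 q0-b->q0 q1-a->q1 q1-b->q2 q2-a->q3 q2-b->q0 q3-a->q3 q3-b->q3

Track partial matches of the forbidden pattern `aba`. State q3 is a dead state reached once `aba` has occurred; every other state accepts. q0 means no part of `aba` is currently matched.
A 4-state machine:
        a   b  
>* q0   q1  q0 
 * q1   q1  q2 
 * q2   q3  q0 
   q3   q3  q3 
(> = start, * = accepting)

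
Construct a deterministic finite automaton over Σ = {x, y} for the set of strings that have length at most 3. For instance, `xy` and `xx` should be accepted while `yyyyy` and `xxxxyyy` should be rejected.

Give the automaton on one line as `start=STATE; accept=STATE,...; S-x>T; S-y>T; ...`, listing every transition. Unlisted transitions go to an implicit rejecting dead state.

start=S0; accept=S0,S1,S2,S3; S0-x>S1; S0-y>S1; S1-x>S2; S1-y>S2; S2-x>S3; S2-y>S3; S3-x>S4; S3-y>S4; S4-x>S4; S4-y>S4

Count input length up to 4: every symbol moves from S0 toward S4, which means 'more than 3' and absorbs. Accept from {S0, S1, S2, S3}.
With 5 states:
        x   y  
>* S0   S1  S1 
 * S1   S2  S2 
 * S2   S3  S3 
 * S3   S4  S4 
   S4   S4  S4 
(> = start, * = accepting)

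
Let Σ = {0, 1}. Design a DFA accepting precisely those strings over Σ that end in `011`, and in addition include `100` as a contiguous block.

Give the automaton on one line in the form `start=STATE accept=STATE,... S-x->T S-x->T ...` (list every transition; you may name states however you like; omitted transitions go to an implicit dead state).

Handle the two conditions separately and then intersect. One (4 states) tracks how much of the suffix `011` has currently been matched; the other (4 states) tracks whether and how much of `100` has been seen. Each combined state is a pair, one component from each; accept when both components accept. Minimizing collapses redundant product states.
        0   1  
>  q0   q0  q1 
   q1   q2  q1 
   q2   q3  q1 
   q3   q3  q4 
   q4   q3  q5 
 * q5   q3  q6 
   q6   q3  q6 
(> = start, * = accepting)

start=q0 accept=q5 q0-0->q0 q0-1->q1 q1-0->q2 q1-1->q1 q2-0->q3 q2-1->q1 q3-0->q3 q3-1->q4 q4-0->q3 q4-1->q5 q5-0->q3 q5-1->q6 q6-0->q3 q6-1->q6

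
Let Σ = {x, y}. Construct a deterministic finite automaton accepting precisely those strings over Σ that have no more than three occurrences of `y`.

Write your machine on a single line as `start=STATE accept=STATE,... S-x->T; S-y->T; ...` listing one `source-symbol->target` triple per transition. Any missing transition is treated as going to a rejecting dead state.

start=q0; accept=q0,q1,q2,q3; q0-x->q0; q0-y->q1; q1-x->q1; q1-y->q2; q2-x->q2; q2-y->q3; q3-x->q3; q3-y->q4; q4-x->q4; q4-y->q4

Only the number of `y`s matters, and only up to 4. Make a chain q0 → q1 → q2 → q3 → q4 advanced by each `y` (with q4 absorbing); every other symbol self-loops. The accepting set is {q0, q1, q2, q3}.
        x   y  
>* q0   q0  q1 
 * q1   q1  q2 
 * q2   q2  q3 
 * q3   q3  q4 
   q4   q4  q4 
(> = start, * = accepting)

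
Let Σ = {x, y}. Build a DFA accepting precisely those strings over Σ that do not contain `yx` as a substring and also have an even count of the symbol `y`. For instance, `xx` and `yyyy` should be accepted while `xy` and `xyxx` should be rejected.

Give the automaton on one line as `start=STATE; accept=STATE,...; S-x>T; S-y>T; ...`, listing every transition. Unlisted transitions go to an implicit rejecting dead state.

start=q0; accept=q0,q3; q0-x>q0; q0-y>q1; q1-x>q2; q1-y>q3; q2-x>q2; q2-y>q4; q3-x>q4; q3-y>q1; q4-x>q4; q4-y>q2

Run two small machines in parallel and take their product. The first has 3 states tracking partial matches of the forbidden pattern `yx`; the second has 2 states tracking the count of `y`s modulo 2. A product state is a pair (one from each), accepting exactly when both do.
5 states suffice.
        x   y  
>* q0   q0  q1 
   q1   q2  q3 
   q2   q2  q4 
 * q3   q4  q1 
   q4   q4  q2 
(> = start, * = accepting)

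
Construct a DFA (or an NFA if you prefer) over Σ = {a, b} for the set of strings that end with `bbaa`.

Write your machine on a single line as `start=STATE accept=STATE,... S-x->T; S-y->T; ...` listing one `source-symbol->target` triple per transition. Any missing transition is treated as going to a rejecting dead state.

Let each state record the length of the longest suffix of the input read so far that is also a prefix of `bbaa`. s1 means the last symbol is `b`; s2 means the last 2 symbols are `bb`; s3 means the last 3 symbols are `bba`; s4 means the last 4 symbols are `bbaa`. Accept only at s4, where the string currently ends in `bbaa`.
5 states suffice.
        a   b  
>  s0   s0  s1 
   s1   s0  s2 
   s2   s3  s2 
   s3   s4  s1 
 * s4   s0  s1 
(> = start, * = accepting)

start=s0; accept=s4; s0-a->s0; s0-b->s1; s1-a->s0; s1-b->s2; s2-a->s3; s2-b->s2; s3-a->s4; s3-b->s1; s4-a->s0; s4-b->s1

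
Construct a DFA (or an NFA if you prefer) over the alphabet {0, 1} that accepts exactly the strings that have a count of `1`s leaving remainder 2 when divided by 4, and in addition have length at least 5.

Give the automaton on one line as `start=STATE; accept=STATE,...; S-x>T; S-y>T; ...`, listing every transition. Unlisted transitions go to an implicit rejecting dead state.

Build one automaton per condition and run them in lockstep. The first has 4 states tracking the count of `1`s modulo 4; the second has 7 states tracking the input length, saturating at 6. A product state is a pair (one from each), accepting exactly when both do.
A 22-state machine:
          0    1  
>  S0     S1   S2 
   S1     S3   S4 
   S2     S4   S5 
   S3     S6   S7 
   S4     S7   S8 
   S5     S8   S9 
   S6    S10  S11 
   S7    S11  S12 
   S8    S12  S13 
   S9    S13  S10 
   S10   S14  S15 
   S11   S15  S16 
   S12   S16  S17 
   S13   S17  S14 
   S14   S18  S19 
   S15   S19  S20 
 * S16   S20  S21 
   S17   S21  S18 
   S18   S18  S19 
   S19   S19  S20 
 * S20   S20  S21 
   S21   S21  S18 
(> = start, * = accepting)

start=S0; accept=S16,S20; S0-0>S1; S0-1>S2; S1-0>S3; S1-1>S4; S2-0>S4; S2-1>S5; S3-0>S6; S3-1>S7; S4-0>S7; S4-1>S8; S5-0>S8; S5-1>S9; S6-0>S10; S6-1>S11; S7-0>S11; S7-1>S12; S8-0>S12; S8-1>S13; S9-0>S13; S9-1>S10; S10-0>S14; S10-1>S15; S11-0>S15; S11-1>S16; S12-0>S16; S12-1>S17; S13-0>S17; S13-1>S14; S14-0>S18; S14-1>S19; S15-0>S19; S15-1>S20; S16-0>S20; S16-1>S21; S17-0>S21; S17-1>S18; S18-0>S18; S18-1>S19; S19-0>S19; S19-1>S20; S20-0>S20; S20-1>S21; S21-0>S21; S21-1>S18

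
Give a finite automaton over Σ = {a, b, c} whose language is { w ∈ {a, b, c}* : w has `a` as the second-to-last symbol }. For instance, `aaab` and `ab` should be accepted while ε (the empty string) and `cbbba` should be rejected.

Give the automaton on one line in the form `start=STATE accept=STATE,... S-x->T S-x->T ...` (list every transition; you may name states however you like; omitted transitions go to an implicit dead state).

Because acceptance depends on a position counted from the end, the machine has to buffer the most recent 2 symbols. Make each state the string of the last up-to-2 symbols read; on input `x` shift the window left and append `x`. Accept when the buffered window has length 2 and begins with `a`.
13 states suffice.
          a    b    c  
>  q0     q1   q2   q3 
   q1     q4   q5   q6 
   q2     q7   q8   q9 
   q3    q10  q11  q12 
 * q4     q4   q5   q6 
 * q5     q7   q8   q9 
 * q6    q10  q11  q12 
   q7     q4   q5   q6 
   q8     q7   q8   q9 
   q9    q10  q11  q12 
   q10    q4   q5   q6 
   q11    q7   q8   q9 
   q12   q10  q11  q12 
(> = start, * = accepting)

start=q0 accept=q4,q5,q6 q0-a->q1 q0-b->q2 q0-c->q3 q1-a->q4 q1-b->q5 q1-c->q6 q2-a->q7 q2-b->q8 q2-c->q9 q3-a->q10 q3-b->q11 q3-c->q12 q4-a->q4 q4-b->q5 q4-c->q6 q5-a->q7 q5-b->q8 q5-c->q9 q6-a->q10 q6-b->q11 q6-c->q12 q7-a->q4 q7-b->q5 q7-c->q6 q8-a->q7 q8-b->q8 q8-c->q9 q9-a->q10 q9-b->q11 q9-c->q12 q10-a->q4 q10-b->q5 q10-c->q6 q11-a->q7 q11-b->q8 q11-c->q9 q12-a->q10 q12-b->q11 q12-c->q12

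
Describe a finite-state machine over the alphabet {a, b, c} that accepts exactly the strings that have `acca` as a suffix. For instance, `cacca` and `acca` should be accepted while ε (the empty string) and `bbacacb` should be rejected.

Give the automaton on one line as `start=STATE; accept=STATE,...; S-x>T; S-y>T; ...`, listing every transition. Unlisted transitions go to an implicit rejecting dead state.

start=s0; accept=s4; s0-a>s1; s0-b>s0; s0-c>s0; s1-a>s1; s1-b>s0; s1-c>s2; s2-a>s1; s2-b>s0; s2-c>s3; s3-a>s4; s3-b>s0; s3-c>s0; s4-a>s1; s4-b>s0; s4-c>s2

Let each state record the length of the longest suffix of the input read so far that is also a prefix of `acca`. s1 means the last symbol is `a`; s2 means the last 2 symbols are `ac`; s3 means the last 3 symbols are `acc`; s4 means the last 4 symbols are `acca`. Accept only at s4, where the string currently ends in `acca`.
A 5-state machine:
        a   b   c  
>  s0   s1  s0  s0 
   s1   s1  s0  s2 
   s2   s1  s0  s3 
   s3   s4  s0  s0 
 * s4   s1  s0  s2 
(> = start, * = accepting)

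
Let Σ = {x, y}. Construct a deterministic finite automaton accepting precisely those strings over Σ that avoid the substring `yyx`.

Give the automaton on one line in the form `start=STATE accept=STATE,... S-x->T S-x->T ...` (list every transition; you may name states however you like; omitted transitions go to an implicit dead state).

Track partial matches of the forbidden pattern `yyx`. State q3 is a dead state reached once `yyx` has occurred; every other state accepts. q0 means no part of `yyx` is currently matched.
With 4 states:
        x   y  
>* q0   q0  q1 
 * q1   q0  q2 
 * q2   q3  q2 
   q3   q3  q3 
(> = start, * = accepting)

start=q0 accept=q0,q1,q2 q0-x->q0 q0-y->q1 q1-x->q0 q1-y->q2 q2-x->q3 q2-y->q2 q3-x->q3 q3-y->q3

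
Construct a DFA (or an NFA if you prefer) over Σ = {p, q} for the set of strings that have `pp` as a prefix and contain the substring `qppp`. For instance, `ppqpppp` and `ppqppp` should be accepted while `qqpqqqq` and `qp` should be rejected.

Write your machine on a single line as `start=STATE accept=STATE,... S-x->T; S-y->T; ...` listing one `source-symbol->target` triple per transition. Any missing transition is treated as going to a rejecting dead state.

start=s0; accept=s10; s0-p->s1; s0-q->s2; s1-p->s3; s1-q->s2; s2-p->s4; s2-q->s2; s3-p->s3; s3-q->s5; s4-p->s6; s4-q->s2; s5-p->s7; s5-q->s5; s6-p->s8; s6-q->s2; s7-p->s9; s7-q->s5; s8-p->s8; s8-q->s8; s9-p->s10; s9-q->s5; s10-p->s10; s10-q->s10

Run two small machines in parallel and take their product. The first has 4 states tracking whether the input so far still matches the prefix `pp`; the second has 5 states tracking whether and how much of `qppp` has been seen. A product state is a pair (one from each), accepting exactly when both do.
11 states suffice.
          p    q  
>  s0     s1   s2 
   s1     s3   s2 
   s2     s4   s2 
   s3     s3   s5 
   s4     s6   s2 
   s5     s7   s5 
   s6     s8   s2 
   s7     s9   s5 
   s8     s8   s8 
   s9    s10   s5 
 * s10   s10  s10 
(> = start, * = accepting)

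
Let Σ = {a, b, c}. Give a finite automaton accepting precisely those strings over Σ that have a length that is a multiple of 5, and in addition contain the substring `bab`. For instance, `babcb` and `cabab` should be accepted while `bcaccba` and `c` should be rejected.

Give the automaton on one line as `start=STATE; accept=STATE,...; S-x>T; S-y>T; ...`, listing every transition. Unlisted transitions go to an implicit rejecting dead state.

start=s0; accept=s16; s0-a>s1; s0-b>s2; s0-c>s1; s1-a>s3; s1-b>s4; s1-c>s3; s2-a>s5; s2-b>s4; s2-c>s3; s3-a>s6; s3-b>s7; s3-c>s6; s4-a>s8; s4-b>s7; s4-c>s6; s5-a>s6; s5-b>s9; s5-c>s6; s6-a>s10; s6-b>s11; s6-c>s10; s7-a>s12; s7-b>s11; s7-c>s10; s8-a>s10; s8-b>s13; s8-c>s10; s9-a>s13; s9-b>s13; s9-c>s13; s10-a>s0; s10-b>s14; s10-c>s0; s11-a>s15; s11-b>s14; s11-c>s0; s12-a>s0; s12-b>s16; s12-c>s0; s13-a>s16; s13-b>s16; s13-c>s16; s14-a>s17; s14-b>s2; s14-c>s1; s15-a>s1; s15-b>s18; s15-c>s1; s16-a>s18; s16-b>s18; s16-c>s18; s17-a>s3; s17-b>s19; s17-c>s3; s18-a>s19; s18-b>s19; s18-c>s19; s19-a>s9; s19-b>s9; s19-c>s9

Handle the two conditions separately and then intersect. The first has 5 states tracking the input length modulo 5; the second has 4 states tracking whether and how much of `bab` has been seen. A product state is a pair (one from each), accepting exactly when both do.
A 20-state machine:
          a    b    c  
>  s0     s1   s2   s1 
   s1     s3   s4   s3 
   s2     s5   s4   s3 
   s3     s6   s7   s6 
   s4     s8   s7   s6 
   s5     s6   s9   s6 
   s6    s10  s11  s10 
   s7    s12  s11  s10 
   s8    s10  s13  s10 
   s9    s13  s13  s13 
   s10    s0  s14   s0 
   s11   s15  s14   s0 
   s12    s0  s16   s0 
   s13   s16  s16  s16 
   s14   s17   s2   s1 
   s15    s1  s18   s1 
 * s16   s18  s18  s18 
   s17    s3  s19   s3 
   s18   s19  s19  s19 
   s19    s9   s9   s9 
(> = start, * = accepting)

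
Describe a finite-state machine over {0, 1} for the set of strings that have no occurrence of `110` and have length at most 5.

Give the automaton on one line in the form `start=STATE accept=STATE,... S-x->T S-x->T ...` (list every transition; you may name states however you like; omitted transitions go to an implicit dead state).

Handle the two conditions separately and then intersect. One (4 states) tracks partial matches of the forbidden pattern `110`; the other (7 states) tracks the input length, saturating at 6. Each combined state is a pair, one component from each; accept when both components accept. Minimizing collapses redundant product states.
With 13 states:
          0    1  
>* q0     q1   q2 
 * q1     q3   q4 
 * q2     q3   q5 
 * q3     q6   q7 
 * q4     q6   q8 
 * q5     q9   q8 
 * q6    q10  q10 
 * q7    q10  q11 
 * q8     q9  q11 
   q9     q9   q9 
 * q10   q12  q12 
 * q11    q9  q12 
 * q12    q9   q9 
(> = start, * = accepting)

start=q0 accept=q0,q1,q2,q3,q4,q5,q6,q7,q8,q10,q11,q12 q0-0->q1 q0-1->q2 q1-0->q3 q1-1->q4 q2-0->q3 q2-1->q5 q3-0->q6 q3-1->q7 q4-0->q6 q4-1->q8 q5-0->q9 q5-1->q8 q6-0->q10 q6-1->q10 q7-0->q10 q7-1->q11 q8-0->q9 q8-1->q11 q9-0->q9 q9-1->q9 q10-0->q12 q10-1->q12 q11-0->q9 q11-1->q12 q12-0->q9 q12-1->q9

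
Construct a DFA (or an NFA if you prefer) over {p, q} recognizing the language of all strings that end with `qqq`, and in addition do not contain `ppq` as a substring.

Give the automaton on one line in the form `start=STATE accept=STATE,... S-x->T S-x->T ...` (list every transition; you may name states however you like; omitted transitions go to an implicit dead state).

start=S0 accept=S5 S0-p->S1 S0-q->S2 S1-p->S3 S1-q->S2 S2-p->S1 S2-q->S4 S3-p->S3 S3-q->S3 S4-p->S1 S4-q->S5 S5-p->S1 S5-q->S5

Run two small machines in parallel and take their product. The first has 4 states tracking how much of the suffix `qqq` has currently been matched; the second has 4 states tracking partial matches of the forbidden pattern `ppq`. A product state is a pair (one from each), accepting exactly when both do. After merging equivalent states the machine shrinks.
        p   q  
>  S0   S1  S2 
   S1   S3  S2 
   S2   S1  S4 
   S3   S3  S3 
   S4   S1  S5 
 * S5   S1  S5 
(> = start, * = accepting)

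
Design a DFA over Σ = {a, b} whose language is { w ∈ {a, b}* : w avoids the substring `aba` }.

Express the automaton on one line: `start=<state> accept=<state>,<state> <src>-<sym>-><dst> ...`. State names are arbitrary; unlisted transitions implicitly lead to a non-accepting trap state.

Track partial matches of the forbidden pattern `aba`. State s3 is a dead state reached once `aba` has occurred; every other state accepts. s0 means no part of `aba` is currently matched.
A 4-state machine:
        a   b  
>* s0   s1  s0 
 * s1   s1  s2 
 * s2   s3  s0 
   s3   s3  s3 
(> = start, * = accepting)

start=s0 accept=s0,s1,s2 s0-a->s1 s0-b->s0 s1-a->s1 s1-b->s2 s2-a->s3 s2-b->s0 s3-a->s3 s3-b->s3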